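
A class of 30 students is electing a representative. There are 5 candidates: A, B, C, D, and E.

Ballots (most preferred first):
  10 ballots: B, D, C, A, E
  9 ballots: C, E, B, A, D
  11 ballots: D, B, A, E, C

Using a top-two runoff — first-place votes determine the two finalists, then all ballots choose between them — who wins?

B

Round 1 first-place votes: A 0, B 10, C 9, D 11, E 0. D and B advance.
Runoff: D is ranked above B on 11 ballots, B above D on 19.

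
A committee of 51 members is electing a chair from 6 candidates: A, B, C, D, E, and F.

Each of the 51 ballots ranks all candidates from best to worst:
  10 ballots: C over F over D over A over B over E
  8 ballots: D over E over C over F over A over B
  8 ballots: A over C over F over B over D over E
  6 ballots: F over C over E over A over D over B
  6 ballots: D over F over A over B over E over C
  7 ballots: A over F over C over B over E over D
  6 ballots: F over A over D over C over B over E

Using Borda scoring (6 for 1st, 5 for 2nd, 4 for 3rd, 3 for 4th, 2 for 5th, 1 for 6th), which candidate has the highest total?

F

A: 10×3 + 8×2 + 8×6 + 6×3 + 6×4 + 7×6 + 6×5 = 208
B: 10×2 + 8×1 + 8×3 + 6×1 + 6×3 + 7×3 + 6×2 = 109
C: 10×6 + 8×4 + 8×5 + 6×5 + 6×1 + 7×4 + 6×3 = 214
D: 10×4 + 8×6 + 8×2 + 6×2 + 6×6 + 7×1 + 6×4 = 183
E: 10×1 + 8×5 + 8×1 + 6×4 + 6×2 + 7×2 + 6×1 = 114
F: 10×5 + 8×3 + 8×4 + 6×6 + 6×5 + 7×5 + 6×6 = 243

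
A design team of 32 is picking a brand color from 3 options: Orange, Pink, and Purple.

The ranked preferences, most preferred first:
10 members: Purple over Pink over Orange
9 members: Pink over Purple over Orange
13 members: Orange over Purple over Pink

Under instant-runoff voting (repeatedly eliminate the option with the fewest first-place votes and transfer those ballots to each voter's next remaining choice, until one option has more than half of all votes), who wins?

Purple

Round 1: Orange 13, Pink 9, Purple 10. Pink eliminated.
Round 2: Orange 13, Purple 19. Purple has a majority (≥17).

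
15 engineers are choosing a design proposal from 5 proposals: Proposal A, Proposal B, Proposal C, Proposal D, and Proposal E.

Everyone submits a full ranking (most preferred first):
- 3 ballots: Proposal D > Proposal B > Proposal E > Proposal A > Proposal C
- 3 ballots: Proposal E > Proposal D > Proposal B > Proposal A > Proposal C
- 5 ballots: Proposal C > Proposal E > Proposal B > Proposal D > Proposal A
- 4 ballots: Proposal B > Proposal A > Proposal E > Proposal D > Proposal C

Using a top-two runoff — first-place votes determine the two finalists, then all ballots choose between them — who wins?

Round 1 first-place votes: Proposal A 0, Proposal B 4, Proposal C 5, Proposal D 3, Proposal E 3. Proposal C and Proposal B advance.
Runoff: Proposal C is ranked above Proposal B on 5 ballots, Proposal B above Proposal C on 10.

Proposal B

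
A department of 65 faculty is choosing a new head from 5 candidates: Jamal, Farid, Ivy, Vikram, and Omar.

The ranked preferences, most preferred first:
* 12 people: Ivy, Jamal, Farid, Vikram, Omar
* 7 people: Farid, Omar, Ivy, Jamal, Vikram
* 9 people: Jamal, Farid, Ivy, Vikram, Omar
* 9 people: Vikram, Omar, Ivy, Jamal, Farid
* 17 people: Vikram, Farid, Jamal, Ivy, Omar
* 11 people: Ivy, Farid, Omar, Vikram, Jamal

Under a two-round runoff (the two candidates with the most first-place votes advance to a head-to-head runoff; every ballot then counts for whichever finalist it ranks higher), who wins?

Ivy

Round 1 first-place votes: Jamal 9, Farid 7, Ivy 23, Vikram 26, Omar 0. Vikram and Ivy advance.
Runoff: Vikram is ranked above Ivy on 26 ballots, Ivy above Vikram on 39.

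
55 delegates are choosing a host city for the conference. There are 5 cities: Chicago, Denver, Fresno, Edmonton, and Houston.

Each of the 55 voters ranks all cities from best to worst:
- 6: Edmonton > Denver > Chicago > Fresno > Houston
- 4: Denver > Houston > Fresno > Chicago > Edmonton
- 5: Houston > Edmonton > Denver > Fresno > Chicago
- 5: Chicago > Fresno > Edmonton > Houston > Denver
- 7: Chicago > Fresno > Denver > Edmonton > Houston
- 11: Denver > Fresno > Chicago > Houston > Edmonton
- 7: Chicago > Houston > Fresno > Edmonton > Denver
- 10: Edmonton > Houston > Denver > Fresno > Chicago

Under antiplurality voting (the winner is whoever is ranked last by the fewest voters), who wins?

Last-place votes: Chicago 15, Denver 12, Fresno 0, Edmonton 15, Houston 13.

Fresno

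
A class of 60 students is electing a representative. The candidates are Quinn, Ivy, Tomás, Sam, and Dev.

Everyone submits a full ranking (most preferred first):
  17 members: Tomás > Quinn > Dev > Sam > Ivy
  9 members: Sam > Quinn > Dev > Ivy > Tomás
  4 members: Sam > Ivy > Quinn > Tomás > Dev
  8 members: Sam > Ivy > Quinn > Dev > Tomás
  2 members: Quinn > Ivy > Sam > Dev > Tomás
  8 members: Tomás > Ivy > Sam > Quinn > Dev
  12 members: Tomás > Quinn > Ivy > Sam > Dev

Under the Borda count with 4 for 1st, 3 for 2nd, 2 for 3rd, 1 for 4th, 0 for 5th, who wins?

Quinn: 17×3 + 9×3 + 4×2 + 8×2 + 2×4 + 8×1 + 12×3 = 154
Ivy: 17×0 + 9×1 + 4×3 + 8×3 + 2×3 + 8×3 + 12×2 = 99
Tomás: 17×4 + 9×0 + 4×1 + 8×0 + 2×0 + 8×4 + 12×4 = 152
Sam: 17×1 + 9×4 + 4×4 + 8×4 + 2×2 + 8×2 + 12×1 = 133
Dev: 17×2 + 9×2 + 4×0 + 8×1 + 2×1 + 8×0 + 12×0 = 62

Quinn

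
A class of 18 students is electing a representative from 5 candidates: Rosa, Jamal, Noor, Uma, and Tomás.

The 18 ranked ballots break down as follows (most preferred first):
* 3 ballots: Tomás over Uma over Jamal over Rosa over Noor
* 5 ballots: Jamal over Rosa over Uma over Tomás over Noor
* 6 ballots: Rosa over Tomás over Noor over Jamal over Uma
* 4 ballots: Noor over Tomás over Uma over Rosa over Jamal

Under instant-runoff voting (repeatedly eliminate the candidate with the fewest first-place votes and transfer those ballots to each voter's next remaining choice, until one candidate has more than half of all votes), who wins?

Rosa

Round 1: Rosa 6, Jamal 5, Noor 4, Uma 0, Tomás 3. Uma eliminated.
Round 2: Rosa 6, Jamal 5, Noor 4, Tomás 3. Tomás eliminated.
Round 3: Rosa 6, Jamal 8, Noor 4. Noor eliminated.
Round 4: Rosa 10, Jamal 8. Rosa has a majority (≥10).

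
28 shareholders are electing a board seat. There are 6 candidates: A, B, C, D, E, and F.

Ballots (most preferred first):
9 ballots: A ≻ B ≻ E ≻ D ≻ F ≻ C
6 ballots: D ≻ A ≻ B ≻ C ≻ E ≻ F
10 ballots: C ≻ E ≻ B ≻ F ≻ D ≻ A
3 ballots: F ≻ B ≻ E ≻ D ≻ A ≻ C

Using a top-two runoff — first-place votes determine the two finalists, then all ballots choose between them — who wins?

A

Round 1 first-place votes: A 9, B 0, C 10, D 6, E 0, F 3. C and A advance.
Runoff: C is ranked above A on 10 ballots, A above C on 18.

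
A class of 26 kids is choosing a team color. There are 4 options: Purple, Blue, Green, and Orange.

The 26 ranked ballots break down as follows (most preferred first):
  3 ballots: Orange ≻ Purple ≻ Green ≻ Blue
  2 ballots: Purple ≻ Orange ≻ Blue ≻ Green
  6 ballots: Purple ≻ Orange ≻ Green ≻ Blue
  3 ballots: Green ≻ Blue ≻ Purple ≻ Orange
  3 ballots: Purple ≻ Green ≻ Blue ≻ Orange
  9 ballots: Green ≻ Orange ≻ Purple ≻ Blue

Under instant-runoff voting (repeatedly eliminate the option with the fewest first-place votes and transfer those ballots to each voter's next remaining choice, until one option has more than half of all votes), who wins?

Round 1: Purple 11, Blue 0, Green 12, Orange 3. Blue eliminated.
Round 2: Purple 11, Green 12, Orange 3. Orange eliminated.
Round 3: Purple 14, Green 12. Purple has a majority (≥14).

Purple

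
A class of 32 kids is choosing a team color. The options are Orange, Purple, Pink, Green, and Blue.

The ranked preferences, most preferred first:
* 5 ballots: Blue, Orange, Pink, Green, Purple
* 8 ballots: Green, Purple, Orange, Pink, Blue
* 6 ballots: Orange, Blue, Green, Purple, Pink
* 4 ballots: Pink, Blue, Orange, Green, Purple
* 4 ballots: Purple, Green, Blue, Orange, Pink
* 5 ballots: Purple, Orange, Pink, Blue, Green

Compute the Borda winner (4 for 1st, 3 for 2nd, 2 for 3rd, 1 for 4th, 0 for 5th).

Orange: 5×3 + 8×2 + 6×4 + 4×2 + 4×1 + 5×3 = 82
Purple: 5×0 + 8×3 + 6×1 + 4×0 + 4×4 + 5×4 = 66
Pink: 5×2 + 8×1 + 6×0 + 4×4 + 4×0 + 5×2 = 44
Green: 5×1 + 8×4 + 6×2 + 4×1 + 4×3 + 5×0 = 65
Blue: 5×4 + 8×0 + 6×3 + 4×3 + 4×2 + 5×1 = 63

Orange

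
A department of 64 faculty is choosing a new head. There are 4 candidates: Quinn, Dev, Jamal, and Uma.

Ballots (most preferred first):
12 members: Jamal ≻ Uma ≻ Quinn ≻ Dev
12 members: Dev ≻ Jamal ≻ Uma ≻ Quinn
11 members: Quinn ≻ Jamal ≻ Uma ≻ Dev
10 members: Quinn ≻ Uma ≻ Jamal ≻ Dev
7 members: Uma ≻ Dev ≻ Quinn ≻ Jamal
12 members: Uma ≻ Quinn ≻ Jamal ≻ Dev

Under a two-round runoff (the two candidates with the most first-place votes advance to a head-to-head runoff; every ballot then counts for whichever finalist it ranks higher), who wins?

Uma

Round 1 first-place votes: Quinn 21, Dev 12, Jamal 12, Uma 19. Quinn and Uma advance.
Runoff: Quinn is ranked above Uma on 21 ballots, Uma above Quinn on 43.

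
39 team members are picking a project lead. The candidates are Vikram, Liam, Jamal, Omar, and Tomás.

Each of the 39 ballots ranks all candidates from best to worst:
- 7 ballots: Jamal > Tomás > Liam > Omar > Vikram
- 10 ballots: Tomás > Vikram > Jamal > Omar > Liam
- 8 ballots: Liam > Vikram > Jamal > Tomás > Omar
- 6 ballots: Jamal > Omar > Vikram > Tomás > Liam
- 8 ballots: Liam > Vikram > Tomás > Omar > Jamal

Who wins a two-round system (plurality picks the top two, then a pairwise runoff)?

Jamal

Round 1 first-place votes: Vikram 0, Liam 16, Jamal 13, Omar 0, Tomás 10. Liam and Jamal advance.
Runoff: Liam is ranked above Jamal on 16 ballots, Jamal above Liam on 23.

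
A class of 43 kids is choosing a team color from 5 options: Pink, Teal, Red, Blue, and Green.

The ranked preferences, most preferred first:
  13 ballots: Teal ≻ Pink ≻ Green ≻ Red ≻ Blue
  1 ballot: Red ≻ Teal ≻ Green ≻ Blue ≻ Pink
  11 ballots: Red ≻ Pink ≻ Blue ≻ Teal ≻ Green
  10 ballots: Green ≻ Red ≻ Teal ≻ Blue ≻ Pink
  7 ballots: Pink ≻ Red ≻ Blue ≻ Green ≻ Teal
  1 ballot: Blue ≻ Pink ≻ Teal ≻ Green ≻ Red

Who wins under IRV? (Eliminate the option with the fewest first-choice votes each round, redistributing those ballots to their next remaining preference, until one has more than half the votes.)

Red

Round 1: Pink 7, Teal 13, Red 12, Blue 1, Green 10. Blue eliminated.
Round 2: Pink 8, Teal 13, Red 12, Green 10. Pink eliminated.
Round 3: Teal 14, Red 19, Green 10. Green eliminated.
Round 4: Teal 14, Red 29. Red has a majority (≥22).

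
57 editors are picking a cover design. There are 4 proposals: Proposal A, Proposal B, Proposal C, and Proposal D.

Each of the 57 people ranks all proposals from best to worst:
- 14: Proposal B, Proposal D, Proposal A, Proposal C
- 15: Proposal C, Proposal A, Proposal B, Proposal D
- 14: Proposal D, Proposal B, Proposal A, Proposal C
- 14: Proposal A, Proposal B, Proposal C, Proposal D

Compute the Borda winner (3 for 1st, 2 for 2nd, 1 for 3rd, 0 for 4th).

Proposal B

Proposal A: 14×1 + 15×2 + 14×1 + 14×3 = 100
Proposal B: 14×3 + 15×1 + 14×2 + 14×2 = 113
Proposal C: 14×0 + 15×3 + 14×0 + 14×1 = 59
Proposal D: 14×2 + 15×0 + 14×3 + 14×0 = 70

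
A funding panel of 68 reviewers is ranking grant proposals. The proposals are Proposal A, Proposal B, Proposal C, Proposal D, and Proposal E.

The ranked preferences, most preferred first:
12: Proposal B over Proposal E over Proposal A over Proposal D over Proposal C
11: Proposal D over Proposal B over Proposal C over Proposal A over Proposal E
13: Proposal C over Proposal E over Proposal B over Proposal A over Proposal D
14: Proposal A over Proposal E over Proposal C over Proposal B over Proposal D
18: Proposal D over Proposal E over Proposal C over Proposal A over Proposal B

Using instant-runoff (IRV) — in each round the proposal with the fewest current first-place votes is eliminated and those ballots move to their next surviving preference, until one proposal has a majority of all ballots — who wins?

Proposal A

Round 1: Proposal A 14, Proposal B 12, Proposal C 13, Proposal D 29, Proposal E 0. Proposal E eliminated.
Round 2: Proposal A 14, Proposal B 12, Proposal C 13, Proposal D 29. Proposal B eliminated.
Round 3: Proposal A 26, Proposal C 13, Proposal D 29. Proposal C eliminated.
Round 4: Proposal A 39, Proposal D 29. Proposal A has a majority (≥35).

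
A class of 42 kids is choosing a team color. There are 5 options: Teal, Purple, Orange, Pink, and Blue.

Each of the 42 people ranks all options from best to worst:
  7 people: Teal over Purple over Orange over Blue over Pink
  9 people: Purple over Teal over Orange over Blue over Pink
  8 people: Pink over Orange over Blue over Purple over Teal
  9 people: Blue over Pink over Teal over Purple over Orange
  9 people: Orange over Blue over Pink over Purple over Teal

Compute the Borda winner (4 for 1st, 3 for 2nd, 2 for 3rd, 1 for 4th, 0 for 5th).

Blue

Teal: 7×4 + 9×3 + 8×0 + 9×2 + 9×0 = 73
Purple: 7×3 + 9×4 + 8×1 + 9×1 + 9×1 = 83
Orange: 7×2 + 9×2 + 8×3 + 9×0 + 9×4 = 92
Pink: 7×0 + 9×0 + 8×4 + 9×3 + 9×2 = 77
Blue: 7×1 + 9×1 + 8×2 + 9×4 + 9×3 = 95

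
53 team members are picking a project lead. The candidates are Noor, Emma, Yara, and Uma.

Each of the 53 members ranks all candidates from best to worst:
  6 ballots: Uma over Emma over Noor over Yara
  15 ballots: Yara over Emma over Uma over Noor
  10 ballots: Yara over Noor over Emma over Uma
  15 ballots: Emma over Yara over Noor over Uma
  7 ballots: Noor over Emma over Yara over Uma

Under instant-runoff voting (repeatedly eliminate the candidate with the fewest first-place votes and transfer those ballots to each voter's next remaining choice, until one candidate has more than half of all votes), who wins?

Emma

Round 1: Noor 7, Emma 15, Yara 25, Uma 6. Uma eliminated.
Round 2: Noor 7, Emma 21, Yara 25. Noor eliminated.
Round 3: Emma 28, Yara 25. Emma has a majority (≥27).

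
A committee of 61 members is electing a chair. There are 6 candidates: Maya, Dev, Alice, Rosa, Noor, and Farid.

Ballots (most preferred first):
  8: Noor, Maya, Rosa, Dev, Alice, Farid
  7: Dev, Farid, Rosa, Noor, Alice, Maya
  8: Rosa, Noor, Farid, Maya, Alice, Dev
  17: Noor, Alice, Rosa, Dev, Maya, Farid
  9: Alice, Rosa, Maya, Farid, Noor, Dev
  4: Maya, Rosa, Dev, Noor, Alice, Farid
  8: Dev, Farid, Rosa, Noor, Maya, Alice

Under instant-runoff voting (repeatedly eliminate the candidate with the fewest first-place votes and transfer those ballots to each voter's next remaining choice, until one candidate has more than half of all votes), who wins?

Rosa

Round 1: Maya 4, Dev 15, Alice 9, Rosa 8, Noor 25, Farid 0. Farid eliminated.
Round 2: Maya 4, Dev 15, Alice 9, Rosa 8, Noor 25. Maya eliminated.
Round 3: Dev 15, Alice 9, Rosa 12, Noor 25. Alice eliminated.
Round 4: Dev 15, Rosa 21, Noor 25. Dev eliminated.
Round 5: Rosa 36, Noor 25. Rosa has a majority (≥31).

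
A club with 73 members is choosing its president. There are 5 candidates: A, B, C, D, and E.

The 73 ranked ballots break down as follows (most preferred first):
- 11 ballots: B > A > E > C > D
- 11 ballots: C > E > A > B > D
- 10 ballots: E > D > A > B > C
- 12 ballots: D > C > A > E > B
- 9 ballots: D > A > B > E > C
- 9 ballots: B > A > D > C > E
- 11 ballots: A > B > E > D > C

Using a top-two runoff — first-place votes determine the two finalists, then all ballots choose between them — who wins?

Round 1 first-place votes: A 11, B 20, C 11, D 21, E 10. D and B advance.
Runoff: D is ranked above B on 31 ballots, B above D on 42.

B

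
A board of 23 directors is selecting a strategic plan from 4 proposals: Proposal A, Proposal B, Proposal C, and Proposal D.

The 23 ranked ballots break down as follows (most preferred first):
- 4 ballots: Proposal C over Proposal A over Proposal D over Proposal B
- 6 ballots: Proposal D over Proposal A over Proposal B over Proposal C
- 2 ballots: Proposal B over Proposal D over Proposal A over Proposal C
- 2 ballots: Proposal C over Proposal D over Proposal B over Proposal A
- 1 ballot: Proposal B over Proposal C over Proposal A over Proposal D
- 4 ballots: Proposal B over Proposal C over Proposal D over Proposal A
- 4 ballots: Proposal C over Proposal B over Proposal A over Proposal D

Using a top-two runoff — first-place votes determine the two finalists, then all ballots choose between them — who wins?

Proposal B

Round 1 first-place votes: Proposal A 0, Proposal B 7, Proposal C 10, Proposal D 6. Proposal C and Proposal B advance.
Runoff: Proposal C is ranked above Proposal B on 10 ballots, Proposal B above Proposal C on 13.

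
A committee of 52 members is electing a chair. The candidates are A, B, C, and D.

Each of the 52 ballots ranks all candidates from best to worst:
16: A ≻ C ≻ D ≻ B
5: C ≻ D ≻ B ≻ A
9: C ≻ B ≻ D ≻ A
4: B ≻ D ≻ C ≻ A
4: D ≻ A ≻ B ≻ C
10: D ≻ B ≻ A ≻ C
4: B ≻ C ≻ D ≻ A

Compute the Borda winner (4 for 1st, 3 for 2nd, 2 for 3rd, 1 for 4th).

A: 16×4 + 5×1 + 9×1 + 4×1 + 4×3 + 10×2 + 4×1 = 118
B: 16×1 + 5×2 + 9×3 + 4×4 + 4×2 + 10×3 + 4×4 = 123
C: 16×3 + 5×4 + 9×4 + 4×2 + 4×1 + 10×1 + 4×3 = 138
D: 16×2 + 5×3 + 9×2 + 4×3 + 4×4 + 10×4 + 4×2 = 141

D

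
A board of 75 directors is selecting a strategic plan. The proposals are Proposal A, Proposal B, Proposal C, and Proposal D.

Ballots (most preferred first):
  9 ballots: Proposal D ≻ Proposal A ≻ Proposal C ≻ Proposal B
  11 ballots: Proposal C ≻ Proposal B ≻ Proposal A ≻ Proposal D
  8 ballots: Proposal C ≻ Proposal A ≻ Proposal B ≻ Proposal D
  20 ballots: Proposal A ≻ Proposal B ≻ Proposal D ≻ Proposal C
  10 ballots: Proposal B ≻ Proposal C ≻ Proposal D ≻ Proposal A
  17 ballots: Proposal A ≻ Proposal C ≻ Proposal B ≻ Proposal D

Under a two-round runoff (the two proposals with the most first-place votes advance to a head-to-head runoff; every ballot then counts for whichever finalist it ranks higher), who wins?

Proposal A

Round 1 first-place votes: Proposal A 37, Proposal B 10, Proposal C 19, Proposal D 9. Proposal A and Proposal C advance.
Runoff: Proposal A is ranked above Proposal C on 46 ballots, Proposal C above Proposal A on 29.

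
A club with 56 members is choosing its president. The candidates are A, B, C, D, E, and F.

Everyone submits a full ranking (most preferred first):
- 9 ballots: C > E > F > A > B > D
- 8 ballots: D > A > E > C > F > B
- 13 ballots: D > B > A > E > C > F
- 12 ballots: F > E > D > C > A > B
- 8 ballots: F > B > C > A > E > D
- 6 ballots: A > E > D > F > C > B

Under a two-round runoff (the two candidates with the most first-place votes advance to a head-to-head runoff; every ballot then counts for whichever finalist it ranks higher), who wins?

Round 1 first-place votes: A 6, B 0, C 9, D 21, E 0, F 20. D and F advance.
Runoff: D is ranked above F on 27 ballots, F above D on 29.

F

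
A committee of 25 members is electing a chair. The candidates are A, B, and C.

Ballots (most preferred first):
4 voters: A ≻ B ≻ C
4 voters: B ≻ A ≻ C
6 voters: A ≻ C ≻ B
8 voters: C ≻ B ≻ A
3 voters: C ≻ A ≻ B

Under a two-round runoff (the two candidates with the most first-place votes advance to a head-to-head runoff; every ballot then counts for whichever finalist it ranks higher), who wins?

Round 1 first-place votes: A 10, B 4, C 11. C and A advance.
Runoff: C is ranked above A on 11 ballots, A above C on 14.

A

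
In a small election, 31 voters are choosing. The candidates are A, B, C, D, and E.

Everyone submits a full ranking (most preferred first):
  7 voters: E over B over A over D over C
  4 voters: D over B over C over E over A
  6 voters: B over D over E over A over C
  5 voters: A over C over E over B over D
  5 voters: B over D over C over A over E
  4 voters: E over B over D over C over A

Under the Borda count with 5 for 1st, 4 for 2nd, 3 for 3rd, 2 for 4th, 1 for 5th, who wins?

B

A: 7×3 + 4×1 + 6×2 + 5×5 + 5×2 + 4×1 = 76
B: 7×4 + 4×4 + 6×5 + 5×2 + 5×5 + 4×4 = 125
C: 7×1 + 4×3 + 6×1 + 5×4 + 5×3 + 4×2 = 68
D: 7×2 + 4×5 + 6×4 + 5×1 + 5×4 + 4×3 = 95
E: 7×5 + 4×2 + 6×3 + 5×3 + 5×1 + 4×5 = 101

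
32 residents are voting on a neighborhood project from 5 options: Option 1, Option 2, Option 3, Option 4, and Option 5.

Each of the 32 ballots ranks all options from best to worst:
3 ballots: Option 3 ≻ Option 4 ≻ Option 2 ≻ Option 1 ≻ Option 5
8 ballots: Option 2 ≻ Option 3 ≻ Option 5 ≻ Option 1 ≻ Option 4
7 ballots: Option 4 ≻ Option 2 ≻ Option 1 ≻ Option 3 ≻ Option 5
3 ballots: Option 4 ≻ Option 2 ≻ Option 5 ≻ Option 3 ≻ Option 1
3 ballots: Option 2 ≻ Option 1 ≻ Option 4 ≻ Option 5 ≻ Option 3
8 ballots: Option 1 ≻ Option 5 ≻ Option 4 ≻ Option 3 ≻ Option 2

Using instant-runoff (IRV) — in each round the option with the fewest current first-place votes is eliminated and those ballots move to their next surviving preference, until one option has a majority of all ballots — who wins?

Round 1: Option 1 8, Option 2 11, Option 3 3, Option 4 10, Option 5 0. Option 5 eliminated.
Round 2: Option 1 8, Option 2 11, Option 3 3, Option 4 10. Option 3 eliminated.
Round 3: Option 1 8, Option 2 11, Option 4 13. Option 1 eliminated.
Round 4: Option 2 11, Option 4 21. Option 4 has a majority (≥17).

Option 4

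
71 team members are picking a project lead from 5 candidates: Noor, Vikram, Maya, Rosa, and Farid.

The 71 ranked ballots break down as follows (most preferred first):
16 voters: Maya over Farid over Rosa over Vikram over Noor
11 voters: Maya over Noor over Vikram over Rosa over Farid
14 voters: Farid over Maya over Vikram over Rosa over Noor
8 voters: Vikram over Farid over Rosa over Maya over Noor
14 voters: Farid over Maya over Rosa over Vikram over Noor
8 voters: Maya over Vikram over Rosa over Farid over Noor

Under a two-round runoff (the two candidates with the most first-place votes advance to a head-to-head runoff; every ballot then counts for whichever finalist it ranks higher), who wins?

Farid

Round 1 first-place votes: Noor 0, Vikram 8, Maya 35, Rosa 0, Farid 28. Maya and Farid advance.
Runoff: Maya is ranked above Farid on 35 ballots, Farid above Maya on 36.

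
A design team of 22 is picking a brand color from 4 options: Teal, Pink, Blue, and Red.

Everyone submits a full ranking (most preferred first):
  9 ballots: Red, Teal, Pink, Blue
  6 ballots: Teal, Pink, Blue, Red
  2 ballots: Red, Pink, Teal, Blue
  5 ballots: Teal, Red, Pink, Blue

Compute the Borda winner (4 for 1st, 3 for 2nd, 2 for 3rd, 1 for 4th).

Teal: 9×3 + 6×4 + 2×2 + 5×4 = 75
Pink: 9×2 + 6×3 + 2×3 + 5×2 = 52
Blue: 9×1 + 6×2 + 2×1 + 5×1 = 28
Red: 9×4 + 6×1 + 2×4 + 5×3 = 65

Teal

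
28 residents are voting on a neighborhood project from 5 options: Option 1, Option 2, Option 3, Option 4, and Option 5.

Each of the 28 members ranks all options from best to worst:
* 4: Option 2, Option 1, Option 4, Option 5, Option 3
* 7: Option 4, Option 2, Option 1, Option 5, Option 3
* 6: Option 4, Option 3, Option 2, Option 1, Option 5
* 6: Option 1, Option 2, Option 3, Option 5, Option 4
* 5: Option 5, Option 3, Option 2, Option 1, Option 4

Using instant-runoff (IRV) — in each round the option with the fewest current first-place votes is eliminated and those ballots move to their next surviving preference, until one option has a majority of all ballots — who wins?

Round 1: Option 1 6, Option 2 4, Option 3 0, Option 4 13, Option 5 5. Option 3 eliminated.
Round 2: Option 1 6, Option 2 4, Option 4 13, Option 5 5. Option 2 eliminated.
Round 3: Option 1 10, Option 4 13, Option 5 5. Option 5 eliminated.
Round 4: Option 1 15, Option 4 13. Option 1 has a majority (≥15).

Option 1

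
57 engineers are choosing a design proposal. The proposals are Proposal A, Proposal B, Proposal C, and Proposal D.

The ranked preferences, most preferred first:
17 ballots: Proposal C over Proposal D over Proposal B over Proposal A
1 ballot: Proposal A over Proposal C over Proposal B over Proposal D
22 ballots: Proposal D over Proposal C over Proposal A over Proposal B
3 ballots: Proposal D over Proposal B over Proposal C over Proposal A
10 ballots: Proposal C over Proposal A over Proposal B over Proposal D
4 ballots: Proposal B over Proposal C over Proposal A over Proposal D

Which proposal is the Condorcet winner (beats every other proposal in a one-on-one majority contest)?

Proposal C vs Proposal A: 56–1
Proposal C vs Proposal B: 50–7
Proposal C vs Proposal D: 32–25
Proposal C beats every other proposal.

Proposal C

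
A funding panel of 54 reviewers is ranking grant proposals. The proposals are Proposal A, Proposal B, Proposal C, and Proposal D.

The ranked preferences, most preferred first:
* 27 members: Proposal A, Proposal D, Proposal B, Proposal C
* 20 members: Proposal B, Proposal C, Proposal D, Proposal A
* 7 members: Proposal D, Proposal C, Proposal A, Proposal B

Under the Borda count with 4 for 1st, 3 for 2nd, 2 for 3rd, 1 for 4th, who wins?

Proposal D

Proposal A: 27×4 + 20×1 + 7×2 = 142
Proposal B: 27×2 + 20×4 + 7×1 = 141
Proposal C: 27×1 + 20×3 + 7×3 = 108
Proposal D: 27×3 + 20×2 + 7×4 = 149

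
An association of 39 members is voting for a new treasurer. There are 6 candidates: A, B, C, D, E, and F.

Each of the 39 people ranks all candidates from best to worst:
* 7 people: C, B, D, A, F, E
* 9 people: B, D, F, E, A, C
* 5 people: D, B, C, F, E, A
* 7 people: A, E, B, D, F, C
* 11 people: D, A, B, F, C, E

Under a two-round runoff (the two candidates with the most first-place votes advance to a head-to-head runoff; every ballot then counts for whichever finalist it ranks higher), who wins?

Round 1 first-place votes: A 7, B 9, C 7, D 16, E 0, F 0. D and B advance.
Runoff: D is ranked above B on 16 ballots, B above D on 23.

B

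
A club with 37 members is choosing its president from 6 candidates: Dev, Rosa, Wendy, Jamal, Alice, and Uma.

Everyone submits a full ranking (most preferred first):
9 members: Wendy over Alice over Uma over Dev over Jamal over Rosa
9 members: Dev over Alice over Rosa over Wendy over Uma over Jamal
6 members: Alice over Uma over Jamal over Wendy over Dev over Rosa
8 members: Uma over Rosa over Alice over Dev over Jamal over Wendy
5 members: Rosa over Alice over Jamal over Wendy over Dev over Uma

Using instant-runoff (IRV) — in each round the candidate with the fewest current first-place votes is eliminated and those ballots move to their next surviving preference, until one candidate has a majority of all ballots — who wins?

Round 1: Dev 9, Rosa 5, Wendy 9, Jamal 0, Alice 6, Uma 8. Jamal eliminated.
Round 2: Dev 9, Rosa 5, Wendy 9, Alice 6, Uma 8. Rosa eliminated.
Round 3: Dev 9, Wendy 9, Alice 11, Uma 8. Uma eliminated.
Round 4: Dev 9, Wendy 9, Alice 19. Alice has a majority (≥19).

Alice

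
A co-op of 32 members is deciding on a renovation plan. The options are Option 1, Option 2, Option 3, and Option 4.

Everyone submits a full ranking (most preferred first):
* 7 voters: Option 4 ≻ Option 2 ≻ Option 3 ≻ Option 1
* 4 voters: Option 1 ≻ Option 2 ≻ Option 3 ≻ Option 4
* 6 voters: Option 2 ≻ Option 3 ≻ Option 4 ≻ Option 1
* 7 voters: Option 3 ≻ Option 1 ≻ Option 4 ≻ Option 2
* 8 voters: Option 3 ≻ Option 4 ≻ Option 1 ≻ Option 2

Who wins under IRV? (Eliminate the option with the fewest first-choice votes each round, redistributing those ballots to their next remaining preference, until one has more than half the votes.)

Option 2

Round 1: Option 1 4, Option 2 6, Option 3 15, Option 4 7. Option 1 eliminated.
Round 2: Option 2 10, Option 3 15, Option 4 7. Option 4 eliminated.
Round 3: Option 2 17, Option 3 15. Option 2 has a majority (≥17).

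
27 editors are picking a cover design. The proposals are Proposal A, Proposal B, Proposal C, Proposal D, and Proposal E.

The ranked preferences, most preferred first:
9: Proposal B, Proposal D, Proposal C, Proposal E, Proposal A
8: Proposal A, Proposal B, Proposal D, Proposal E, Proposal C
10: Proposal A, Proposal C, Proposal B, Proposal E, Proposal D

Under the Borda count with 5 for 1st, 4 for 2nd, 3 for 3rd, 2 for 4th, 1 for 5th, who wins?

Proposal A: 9×1 + 8×5 + 10×5 = 99
Proposal B: 9×5 + 8×4 + 10×3 = 107
Proposal C: 9×3 + 8×1 + 10×4 = 75
Proposal D: 9×4 + 8×3 + 10×1 = 70
Proposal E: 9×2 + 8×2 + 10×2 = 54

Proposal B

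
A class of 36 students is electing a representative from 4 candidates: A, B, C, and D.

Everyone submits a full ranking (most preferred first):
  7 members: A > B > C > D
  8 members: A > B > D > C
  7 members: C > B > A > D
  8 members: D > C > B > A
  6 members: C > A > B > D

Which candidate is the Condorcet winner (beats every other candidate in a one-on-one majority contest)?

C vs A: 21–15
C vs B: 21–15
C vs D: 20–16
C beats every other candidate.

C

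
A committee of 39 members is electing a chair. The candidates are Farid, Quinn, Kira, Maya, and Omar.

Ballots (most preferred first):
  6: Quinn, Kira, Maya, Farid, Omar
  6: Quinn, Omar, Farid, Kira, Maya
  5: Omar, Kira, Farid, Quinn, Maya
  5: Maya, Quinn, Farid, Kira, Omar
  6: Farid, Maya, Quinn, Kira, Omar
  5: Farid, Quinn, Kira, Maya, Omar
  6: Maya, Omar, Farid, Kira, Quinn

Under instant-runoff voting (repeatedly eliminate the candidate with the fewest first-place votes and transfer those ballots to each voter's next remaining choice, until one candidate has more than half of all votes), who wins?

Round 1: Farid 11, Quinn 12, Kira 0, Maya 11, Omar 5. Kira eliminated.
Round 2: Farid 11, Quinn 12, Maya 11, Omar 5. Omar eliminated.
Round 3: Farid 16, Quinn 12, Maya 11. Maya eliminated.
Round 4: Farid 22, Quinn 17. Farid has a majority (≥20).

Farid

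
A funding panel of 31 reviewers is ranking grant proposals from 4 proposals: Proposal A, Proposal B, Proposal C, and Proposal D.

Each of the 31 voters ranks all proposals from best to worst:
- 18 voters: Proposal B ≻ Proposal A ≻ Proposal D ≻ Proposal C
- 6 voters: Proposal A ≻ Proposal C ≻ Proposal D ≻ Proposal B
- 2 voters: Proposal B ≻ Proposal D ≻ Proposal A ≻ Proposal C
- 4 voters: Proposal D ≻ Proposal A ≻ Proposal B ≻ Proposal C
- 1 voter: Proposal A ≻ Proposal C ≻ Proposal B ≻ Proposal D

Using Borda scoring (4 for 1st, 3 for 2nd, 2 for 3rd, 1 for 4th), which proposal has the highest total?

Proposal A

Proposal A: 18×3 + 6×4 + 2×2 + 4×3 + 1×4 = 98
Proposal B: 18×4 + 6×1 + 2×4 + 4×2 + 1×2 = 96
Proposal C: 18×1 + 6×3 + 2×1 + 4×1 + 1×3 = 45
Proposal D: 18×2 + 6×2 + 2×3 + 4×4 + 1×1 = 71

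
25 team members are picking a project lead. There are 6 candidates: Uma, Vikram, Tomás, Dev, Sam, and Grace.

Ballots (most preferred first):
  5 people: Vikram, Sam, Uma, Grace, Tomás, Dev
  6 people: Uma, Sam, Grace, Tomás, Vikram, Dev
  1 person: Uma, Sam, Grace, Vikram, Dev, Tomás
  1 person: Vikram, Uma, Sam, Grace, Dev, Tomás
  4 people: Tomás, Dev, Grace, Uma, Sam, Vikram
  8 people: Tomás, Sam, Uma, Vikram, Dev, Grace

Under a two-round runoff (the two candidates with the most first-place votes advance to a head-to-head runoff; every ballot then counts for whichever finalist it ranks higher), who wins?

Uma

Round 1 first-place votes: Uma 7, Vikram 6, Tomás 12, Dev 0, Sam 0, Grace 0. Tomás and Uma advance.
Runoff: Tomás is ranked above Uma on 12 ballots, Uma above Tomás on 13.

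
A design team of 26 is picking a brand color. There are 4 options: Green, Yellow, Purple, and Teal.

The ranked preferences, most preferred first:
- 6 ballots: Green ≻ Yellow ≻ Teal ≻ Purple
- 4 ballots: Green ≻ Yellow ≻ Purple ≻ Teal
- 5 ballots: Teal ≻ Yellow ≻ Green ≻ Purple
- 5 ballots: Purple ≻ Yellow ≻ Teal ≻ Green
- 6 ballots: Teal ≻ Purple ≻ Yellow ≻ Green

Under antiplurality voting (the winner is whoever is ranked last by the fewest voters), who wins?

Yellow

Last-place votes: Green 11, Yellow 0, Purple 11, Teal 4.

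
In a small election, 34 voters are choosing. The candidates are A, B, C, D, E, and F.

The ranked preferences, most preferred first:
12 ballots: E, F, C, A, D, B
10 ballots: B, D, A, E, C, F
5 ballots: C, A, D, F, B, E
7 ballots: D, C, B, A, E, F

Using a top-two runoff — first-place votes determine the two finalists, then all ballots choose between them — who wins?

Round 1 first-place votes: A 0, B 10, C 5, D 7, E 12, F 0. E and B advance.
Runoff: E is ranked above B on 12 ballots, B above E on 22.

B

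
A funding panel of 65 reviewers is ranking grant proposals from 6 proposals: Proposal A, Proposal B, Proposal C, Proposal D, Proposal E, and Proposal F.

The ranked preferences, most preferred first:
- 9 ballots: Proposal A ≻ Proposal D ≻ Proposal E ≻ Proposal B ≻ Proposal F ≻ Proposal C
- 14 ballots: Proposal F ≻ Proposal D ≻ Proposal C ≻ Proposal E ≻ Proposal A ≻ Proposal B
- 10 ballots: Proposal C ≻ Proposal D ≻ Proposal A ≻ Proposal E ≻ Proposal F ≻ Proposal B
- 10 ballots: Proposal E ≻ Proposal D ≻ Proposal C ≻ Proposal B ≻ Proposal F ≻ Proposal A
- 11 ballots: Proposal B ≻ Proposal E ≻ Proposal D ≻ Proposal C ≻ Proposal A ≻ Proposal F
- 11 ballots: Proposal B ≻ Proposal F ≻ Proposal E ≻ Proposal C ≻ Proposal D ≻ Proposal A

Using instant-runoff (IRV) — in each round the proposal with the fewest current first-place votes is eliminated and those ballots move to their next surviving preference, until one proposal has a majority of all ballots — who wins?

Proposal E

Round 1: Proposal A 9, Proposal B 22, Proposal C 10, Proposal D 0, Proposal E 10, Proposal F 14. Proposal D eliminated.
Round 2: Proposal A 9, Proposal B 22, Proposal C 10, Proposal E 10, Proposal F 14. Proposal A eliminated.
Round 3: Proposal B 22, Proposal C 10, Proposal E 19, Proposal F 14. Proposal C eliminated.
Round 4: Proposal B 22, Proposal E 29, Proposal F 14. Proposal F eliminated.
Round 5: Proposal B 22, Proposal E 43. Proposal E has a majority (≥33).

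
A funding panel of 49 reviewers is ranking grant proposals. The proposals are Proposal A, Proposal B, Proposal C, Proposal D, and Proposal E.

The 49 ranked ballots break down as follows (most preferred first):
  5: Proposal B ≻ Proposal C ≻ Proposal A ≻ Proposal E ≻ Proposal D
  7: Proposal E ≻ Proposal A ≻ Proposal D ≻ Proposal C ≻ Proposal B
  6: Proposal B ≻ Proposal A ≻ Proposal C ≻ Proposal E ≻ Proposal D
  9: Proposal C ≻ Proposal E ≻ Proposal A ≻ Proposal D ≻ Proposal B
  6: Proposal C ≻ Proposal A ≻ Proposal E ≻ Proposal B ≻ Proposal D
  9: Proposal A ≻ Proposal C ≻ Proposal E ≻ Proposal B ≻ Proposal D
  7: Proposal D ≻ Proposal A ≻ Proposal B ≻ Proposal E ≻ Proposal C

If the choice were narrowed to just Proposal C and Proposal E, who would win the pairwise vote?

Proposal C

Proposal C is ranked above Proposal E on 35 ballots; Proposal E above Proposal C on 14.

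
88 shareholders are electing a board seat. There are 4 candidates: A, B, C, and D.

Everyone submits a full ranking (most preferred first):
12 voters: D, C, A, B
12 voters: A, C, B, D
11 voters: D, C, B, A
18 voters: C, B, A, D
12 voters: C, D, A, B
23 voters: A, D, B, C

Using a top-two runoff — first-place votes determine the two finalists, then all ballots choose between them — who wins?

Round 1 first-place votes: A 35, B 0, C 30, D 23. A and C advance.
Runoff: A is ranked above C on 35 ballots, C above A on 53.

C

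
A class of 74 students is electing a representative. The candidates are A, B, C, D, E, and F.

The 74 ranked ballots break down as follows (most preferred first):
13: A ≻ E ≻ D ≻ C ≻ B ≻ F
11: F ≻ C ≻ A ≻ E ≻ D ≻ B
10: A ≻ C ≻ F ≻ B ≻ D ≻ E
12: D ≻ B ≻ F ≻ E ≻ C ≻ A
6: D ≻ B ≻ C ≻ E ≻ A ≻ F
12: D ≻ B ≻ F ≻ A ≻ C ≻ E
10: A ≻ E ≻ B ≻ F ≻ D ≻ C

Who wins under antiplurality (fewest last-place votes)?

D

Last-place votes: A 12, B 11, C 10, D 0, E 22, F 19.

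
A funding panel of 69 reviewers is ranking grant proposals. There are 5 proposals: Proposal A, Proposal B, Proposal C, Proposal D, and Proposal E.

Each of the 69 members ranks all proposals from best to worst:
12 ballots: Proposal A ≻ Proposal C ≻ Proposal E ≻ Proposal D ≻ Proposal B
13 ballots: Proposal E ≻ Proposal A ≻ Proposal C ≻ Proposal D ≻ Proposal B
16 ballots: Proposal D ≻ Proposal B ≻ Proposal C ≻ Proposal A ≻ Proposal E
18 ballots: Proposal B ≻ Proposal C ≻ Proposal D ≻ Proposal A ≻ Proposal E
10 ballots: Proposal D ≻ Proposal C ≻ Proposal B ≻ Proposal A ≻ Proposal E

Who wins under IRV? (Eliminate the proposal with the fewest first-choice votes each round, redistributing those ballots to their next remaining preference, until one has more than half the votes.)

Proposal D

Round 1: Proposal A 12, Proposal B 18, Proposal C 0, Proposal D 26, Proposal E 13. Proposal C eliminated.
Round 2: Proposal A 12, Proposal B 18, Proposal D 26, Proposal E 13. Proposal A eliminated.
Round 3: Proposal B 18, Proposal D 26, Proposal E 25. Proposal B eliminated.
Round 4: Proposal D 44, Proposal E 25. Proposal D has a majority (≥35).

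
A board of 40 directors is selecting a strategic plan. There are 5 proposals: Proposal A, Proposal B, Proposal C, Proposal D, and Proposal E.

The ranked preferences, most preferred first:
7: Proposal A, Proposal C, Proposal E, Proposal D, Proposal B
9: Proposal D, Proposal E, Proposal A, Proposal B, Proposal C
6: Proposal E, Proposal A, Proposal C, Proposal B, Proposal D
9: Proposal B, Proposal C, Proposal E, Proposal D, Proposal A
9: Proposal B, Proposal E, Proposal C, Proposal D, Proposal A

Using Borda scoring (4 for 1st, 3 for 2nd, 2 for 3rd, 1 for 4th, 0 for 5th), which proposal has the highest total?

Proposal E

Proposal A: 7×4 + 9×2 + 6×3 + 9×0 + 9×0 = 64
Proposal B: 7×0 + 9×1 + 6×1 + 9×4 + 9×4 = 87
Proposal C: 7×3 + 9×0 + 6×2 + 9×3 + 9×2 = 78
Proposal D: 7×1 + 9×4 + 6×0 + 9×1 + 9×1 = 61
Proposal E: 7×2 + 9×3 + 6×4 + 9×2 + 9×3 = 110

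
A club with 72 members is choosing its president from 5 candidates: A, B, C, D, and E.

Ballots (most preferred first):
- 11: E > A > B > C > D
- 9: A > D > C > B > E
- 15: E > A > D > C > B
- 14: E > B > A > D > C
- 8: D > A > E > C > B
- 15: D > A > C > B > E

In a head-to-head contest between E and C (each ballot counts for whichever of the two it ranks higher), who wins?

E is ranked above C on 48 ballots; C above E on 24.

E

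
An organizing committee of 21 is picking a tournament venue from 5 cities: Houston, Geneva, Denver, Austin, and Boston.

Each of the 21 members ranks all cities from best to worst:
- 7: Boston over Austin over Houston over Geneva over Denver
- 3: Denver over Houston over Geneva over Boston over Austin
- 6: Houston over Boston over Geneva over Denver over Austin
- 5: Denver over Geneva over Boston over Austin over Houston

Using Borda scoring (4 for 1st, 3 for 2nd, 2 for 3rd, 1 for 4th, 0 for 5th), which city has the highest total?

Boston

Houston: 7×2 + 3×3 + 6×4 + 5×0 = 47
Geneva: 7×1 + 3×2 + 6×2 + 5×3 = 40
Denver: 7×0 + 3×4 + 6×1 + 5×4 = 38
Austin: 7×3 + 3×0 + 6×0 + 5×1 = 26
Boston: 7×4 + 3×1 + 6×3 + 5×2 = 59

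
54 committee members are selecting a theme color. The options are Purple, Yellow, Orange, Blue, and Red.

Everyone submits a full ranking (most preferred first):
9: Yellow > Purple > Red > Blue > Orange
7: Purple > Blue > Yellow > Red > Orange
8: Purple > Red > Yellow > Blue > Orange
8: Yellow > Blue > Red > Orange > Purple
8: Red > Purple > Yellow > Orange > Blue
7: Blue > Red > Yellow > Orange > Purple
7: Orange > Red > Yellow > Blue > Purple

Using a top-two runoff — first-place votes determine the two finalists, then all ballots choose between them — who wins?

Yellow

Round 1 first-place votes: Purple 15, Yellow 17, Orange 7, Blue 7, Red 8. Yellow and Purple advance.
Runoff: Yellow is ranked above Purple on 31 ballots, Purple above Yellow on 23.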